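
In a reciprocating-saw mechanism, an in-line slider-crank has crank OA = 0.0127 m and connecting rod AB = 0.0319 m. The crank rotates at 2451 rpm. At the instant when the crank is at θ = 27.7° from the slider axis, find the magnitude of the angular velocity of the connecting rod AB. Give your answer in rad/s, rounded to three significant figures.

ω = 256.7 rad/s (converted from 2451 rpm).
The rod makes angle φ with the slider axis where L sinφ = r sinθ; differentiating, L cosφ·φ̇ = r ω cosθ.
L cosφ = √(L² − r² sin²θ) = 0.031349 m.
|ω_rod| = r ω |cosθ| / √(L² − r² sin²θ) = 0.0127·256.7·0.88539/0.031349 = 92.064 rad/s.

92.1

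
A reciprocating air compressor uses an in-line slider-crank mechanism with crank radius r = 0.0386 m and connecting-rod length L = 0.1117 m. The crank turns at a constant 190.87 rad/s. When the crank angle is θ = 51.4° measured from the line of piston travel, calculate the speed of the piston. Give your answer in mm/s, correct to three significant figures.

ω = 190.9 rad/s
For an in-line slider-crank, x = r cosθ + √(L² − r² sin²θ), so v = −rω sinθ·[1 + r cosθ/√(L² − r² sin²θ)].
With r = 0.0386 m, L = 0.1117 m, θ = 51.4°: √(L² − r² sin²θ) = 0.10755 m.
v = −0.0386·190.9·0.78152·[1 + 0.0386·0.62388/0.10755] = -7.0472 m/s.
|v| = 7.0472 m/s = 7047.2 mm/s.

7050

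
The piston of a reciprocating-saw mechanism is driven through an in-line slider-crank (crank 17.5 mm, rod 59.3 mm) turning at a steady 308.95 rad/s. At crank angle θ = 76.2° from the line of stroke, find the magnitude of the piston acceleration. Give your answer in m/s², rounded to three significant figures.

ω = 308.9 rad/s
x(θ) = r cosθ + √(L² − r² sin²θ); with ω constant, a = ω²·d²x/dθ².
d²x/dθ² = −r cosθ − r²(cos2θ)/√u − r⁴ sin²2θ/(4u^{3/2}),  u = L² − r² sin²θ = 0.00322767 m².
Substituting r = 0.0175 m, L = 0.0593 m, θ = 76.2°: d²x/dθ² = +0.00057533 m.
a = ω²·d²x/dθ² = (308.9)²·(+0.00057533) = +54.915 m/s²;  |a| = 54.915 m/s².

54.9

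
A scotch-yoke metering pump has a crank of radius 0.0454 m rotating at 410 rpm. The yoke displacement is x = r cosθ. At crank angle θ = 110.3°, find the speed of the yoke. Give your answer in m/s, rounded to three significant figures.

1.83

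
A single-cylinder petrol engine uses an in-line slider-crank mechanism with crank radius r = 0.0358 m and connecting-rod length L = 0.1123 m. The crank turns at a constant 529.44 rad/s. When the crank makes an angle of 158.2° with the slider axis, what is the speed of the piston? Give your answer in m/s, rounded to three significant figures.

ω = 529.4 rad/s
For an in-line slider-crank, x = r cosθ + √(L² − r² sin²θ), so v = −rω sinθ·[1 + r cosθ/√(L² − r² sin²θ)].
With r = 0.0358 m, L = 0.1123 m, θ = 158.2°: √(L² − r² sin²θ) = 0.11151 m.
v = −0.0358·529.4·0.37137·[1 + 0.0358·-0.92849/0.11151] = -4.9407 m/s.
|v| = 4.9407 m/s.

4.94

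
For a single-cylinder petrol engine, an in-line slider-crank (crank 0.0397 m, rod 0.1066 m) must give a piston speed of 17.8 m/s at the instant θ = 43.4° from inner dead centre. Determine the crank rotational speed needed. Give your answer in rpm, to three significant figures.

For an in-line slider-crank, |v_piston| = rω|sinθ|·[1 + r cosθ/√(L² − r² sin²θ)].
With r = 0.0397 m, L = 0.1066 m, θ = 43.4°: the bracketed kinematic factor |dx/dθ| = 0.034913 m.
ω = v/|dx/dθ| = 17.8/0.034913 = 509.84 rad/s.
N = 60ω/(2π) = 4868.7 rpm.

4870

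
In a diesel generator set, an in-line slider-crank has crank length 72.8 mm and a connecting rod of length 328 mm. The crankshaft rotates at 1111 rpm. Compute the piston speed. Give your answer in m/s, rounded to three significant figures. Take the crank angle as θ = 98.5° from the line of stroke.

8.10

ω = 2π·1111/60 = 116.3 rad/s
For an in-line slider-crank, x = r cosθ + √(L² − r² sin²θ), so v = −rω sinθ·[1 + r cosθ/√(L² − r² sin²θ)].
With r = 0.0728 m, L = 0.328 m, θ = 98.5°: √(L² − r² sin²θ) = 0.32 m.
v = −0.0728·116.3·0.98902·[1 + 0.0728·-0.14781/0.32] = -8.0951 m/s.
|v| = 8.0951 m/s.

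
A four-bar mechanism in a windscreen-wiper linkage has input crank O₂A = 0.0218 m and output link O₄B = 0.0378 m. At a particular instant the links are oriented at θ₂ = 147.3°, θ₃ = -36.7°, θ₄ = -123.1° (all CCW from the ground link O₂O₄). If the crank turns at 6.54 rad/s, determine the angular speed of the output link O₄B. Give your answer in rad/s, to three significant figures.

ω₂ = 6.54 rad/s
Differentiating the loop-closure r₂e^{iθ₂}+r₃e^{iθ₃}=r₁+r₄e^{iθ₄} gives r₂ω₂e^{iθ₂}+r₃ω₃e^{iθ₃}=r₄ω₄e^{iθ₄}.
Eliminating the other unknown: ω₄ = r₂ω₂ sin(θ₂−θ₃) / [r₄ sin(θ₄−θ₃)].
Numerator sine = -0.06976; denominator sine = -0.99803.
Result = 0.0218·6.54·(-0.06976) / (0.0378·(-0.99803)) = +0.26362 rad/s; magnitude 0.26362 rad/s.

0.264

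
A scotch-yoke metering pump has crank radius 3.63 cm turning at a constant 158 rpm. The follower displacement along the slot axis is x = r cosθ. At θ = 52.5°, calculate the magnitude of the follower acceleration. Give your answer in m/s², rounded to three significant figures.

6.05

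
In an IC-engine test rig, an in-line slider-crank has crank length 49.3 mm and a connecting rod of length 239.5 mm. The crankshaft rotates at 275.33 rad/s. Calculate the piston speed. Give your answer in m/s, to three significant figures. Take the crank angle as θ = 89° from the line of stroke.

13.6

ω = 275.3 rad/s
For an in-line slider-crank, x = r cosθ + √(L² − r² sin²θ), so v = −rω sinθ·[1 + r cosθ/√(L² − r² sin²θ)].
With r = 0.0493 m, L = 0.2395 m, θ = 89°: √(L² − r² sin²θ) = 0.23437 m.
v = −0.0493·275.3·0.99985·[1 + 0.0493·0.01745/0.23437] = -13.622 m/s.
|v| = 13.622 m/s.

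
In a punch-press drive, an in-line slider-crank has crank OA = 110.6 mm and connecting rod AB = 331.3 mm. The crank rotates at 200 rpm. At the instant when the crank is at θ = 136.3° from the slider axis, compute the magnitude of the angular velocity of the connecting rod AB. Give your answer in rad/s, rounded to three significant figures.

5.19

ω = 20.94 rad/s (converted from 200 rpm).
The rod makes angle φ with the slider axis where L sinφ = r sinθ; differentiating, L cosφ·φ̇ = r ω cosθ.
L cosφ = √(L² − r² sin²θ) = 0.32237 m.
|ω_rod| = r ω |cosθ| / √(L² − r² sin²θ) = 0.1106·20.94·0.72297/0.32237 = 5.1949 rad/s.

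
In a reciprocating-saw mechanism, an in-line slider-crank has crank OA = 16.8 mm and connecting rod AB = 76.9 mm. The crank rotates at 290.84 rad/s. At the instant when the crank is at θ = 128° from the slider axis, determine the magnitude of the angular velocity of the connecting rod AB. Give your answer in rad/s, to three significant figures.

39.7

ω = 290.8 rad/s
The rod makes angle φ with the slider axis where L sinφ = r sinθ; differentiating, L cosφ·φ̇ = r ω cosθ.
L cosφ = √(L² − r² sin²θ) = 0.075752 m.
|ω_rod| = r ω |cosθ| / √(L² − r² sin²θ) = 0.0168·290.8·0.61566/0.075752 = 39.711 rad/s.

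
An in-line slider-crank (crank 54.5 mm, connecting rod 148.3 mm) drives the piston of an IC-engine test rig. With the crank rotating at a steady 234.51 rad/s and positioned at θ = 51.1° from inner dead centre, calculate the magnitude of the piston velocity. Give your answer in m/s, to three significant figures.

ω = 234.5 rad/s
For an in-line slider-crank, x = r cosθ + √(L² − r² sin²θ), so v = −rω sinθ·[1 + r cosθ/√(L² − r² sin²θ)].
With r = 0.0545 m, L = 0.1483 m, θ = 51.1°: √(L² − r² sin²θ) = 0.14211 m.
v = −0.0545·234.5·0.77824·[1 + 0.0545·0.62796/0.14211] = -12.342 m/s.
|v| = 12.342 m/s.

12.3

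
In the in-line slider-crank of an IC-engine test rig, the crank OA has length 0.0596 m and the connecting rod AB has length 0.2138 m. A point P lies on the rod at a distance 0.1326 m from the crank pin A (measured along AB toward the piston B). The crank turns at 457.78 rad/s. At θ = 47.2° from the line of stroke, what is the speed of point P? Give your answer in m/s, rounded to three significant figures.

ω = 457.8 rad/s.  Crank-pin speed |V_A| = rω = 27.284 m/s, perpendicular to OA.
Rod angle: sinφ = −(r/L) sinθ ⇒ φ = -11.802°; ω_rod = −rω cosθ/√(L²−r²sin²θ) = -88.578 rad/s.
V_P = V_A + ω_rod × AP, with AP = 0.1326 m along the rod.
Components: V_Px = −rω sinθ − a·ω_rod·sinφ = -22.421 m/s;  V_Py = rω cosθ + a·ω_rod·cosφ = +7.0405 m/s.
|V_P| = √(V_Px² + V_Py²) = 23.501 m/s.

23.5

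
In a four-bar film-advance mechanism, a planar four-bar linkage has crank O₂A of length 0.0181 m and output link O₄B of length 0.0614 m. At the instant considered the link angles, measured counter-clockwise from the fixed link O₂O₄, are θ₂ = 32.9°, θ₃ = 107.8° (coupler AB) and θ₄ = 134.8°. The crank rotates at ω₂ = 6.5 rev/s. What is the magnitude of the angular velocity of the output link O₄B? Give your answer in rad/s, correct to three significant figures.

25.6

ω₂ = 40.84 rad/s (from 6.5 rev/s).
Differentiating the loop-closure r₂e^{iθ₂}+r₃e^{iθ₃}=r₁+r₄e^{iθ₄} gives r₂ω₂e^{iθ₂}+r₃ω₃e^{iθ₃}=r₄ω₄e^{iθ₄}.
Eliminating the other unknown: ω₄ = r₂ω₂ sin(θ₂−θ₃) / [r₄ sin(θ₄−θ₃)].
Numerator sine = -0.96547; denominator sine = +0.45399.
Result = 0.0181·40.84·(-0.96547) / (0.0614·(+0.45399)) = -25.603 rad/s; magnitude 25.603 rad/s.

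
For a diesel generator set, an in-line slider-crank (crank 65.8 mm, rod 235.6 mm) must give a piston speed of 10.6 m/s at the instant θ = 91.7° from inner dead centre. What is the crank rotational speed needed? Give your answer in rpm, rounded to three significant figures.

For an in-line slider-crank, |v_piston| = rω|sinθ|·[1 + r cosθ/√(L² − r² sin²θ)].
With r = 0.0658 m, L = 0.2356 m, θ = 91.7°: the bracketed kinematic factor |dx/dθ| = 0.065204 m.
ω = v/|dx/dθ| = 10.6/0.065204 = 162.57 rad/s.
N = 60ω/(2π) = 1552.4 rpm.

1550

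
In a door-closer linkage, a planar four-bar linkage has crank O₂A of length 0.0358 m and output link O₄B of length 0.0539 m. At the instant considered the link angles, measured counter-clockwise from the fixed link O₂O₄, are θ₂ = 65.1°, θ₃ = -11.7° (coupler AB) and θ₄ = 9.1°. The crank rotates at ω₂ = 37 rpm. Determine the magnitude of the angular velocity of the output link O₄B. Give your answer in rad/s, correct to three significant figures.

ω₂ = 3.875 rad/s (from 37 rpm).
Differentiating the loop-closure r₂e^{iθ₂}+r₃e^{iθ₃}=r₁+r₄e^{iθ₄} gives r₂ω₂e^{iθ₂}+r₃ω₃e^{iθ₃}=r₄ω₄e^{iθ₄}.
Eliminating the other unknown: ω₄ = r₂ω₂ sin(θ₂−θ₃) / [r₄ sin(θ₄−θ₃)].
Numerator sine = +0.97358; denominator sine = +0.35511.
Result = 0.0358·3.875·(+0.97358) / (0.0539·(+0.35511)) = +7.0556 rad/s; magnitude 7.0556 rad/s.

7.06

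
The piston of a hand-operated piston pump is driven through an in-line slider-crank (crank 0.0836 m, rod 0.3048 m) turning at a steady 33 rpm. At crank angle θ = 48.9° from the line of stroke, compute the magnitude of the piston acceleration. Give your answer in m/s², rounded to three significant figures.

0.624

ω = 2π·33/60 = 3.456 rad/s
x(θ) = r cosθ + √(L² − r² sin²θ); with ω constant, a = ω²·d²x/dθ².
d²x/dθ² = −r cosθ − r²(cos2θ)/√u − r⁴ sin²2θ/(4u^{3/2}),  u = L² − r² sin²θ = 0.0889343 m².
Substituting r = 0.0836 m, L = 0.3048 m, θ = 48.9°: d²x/dθ² = -0.052228 m.
a = ω²·d²x/dθ² = (3.456)²·(-0.052228) = -0.62372 m/s²;  |a| = 0.62372 m/s².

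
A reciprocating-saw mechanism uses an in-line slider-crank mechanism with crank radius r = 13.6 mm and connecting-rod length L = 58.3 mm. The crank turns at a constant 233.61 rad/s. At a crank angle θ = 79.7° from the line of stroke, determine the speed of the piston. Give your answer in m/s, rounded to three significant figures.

3.26

ω = 233.6 rad/s
For an in-line slider-crank, x = r cosθ + √(L² − r² sin²θ), so v = −rω sinθ·[1 + r cosθ/√(L² − r² sin²θ)].
With r = 0.0136 m, L = 0.0583 m, θ = 79.7°: √(L² − r² sin²θ) = 0.056744 m.
v = −0.0136·233.6·0.98389·[1 + 0.0136·0.17880/0.056744] = -3.2599 m/s.
|v| = 3.2599 m/s.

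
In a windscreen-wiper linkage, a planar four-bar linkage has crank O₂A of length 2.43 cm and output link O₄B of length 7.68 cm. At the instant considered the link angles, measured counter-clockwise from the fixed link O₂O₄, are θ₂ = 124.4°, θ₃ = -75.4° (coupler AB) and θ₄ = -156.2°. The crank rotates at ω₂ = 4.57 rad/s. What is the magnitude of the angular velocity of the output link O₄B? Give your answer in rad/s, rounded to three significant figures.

ω₂ = 4.57 rad/s
Differentiating the loop-closure r₂e^{iθ₂}+r₃e^{iθ₃}=r₁+r₄e^{iθ₄} gives r₂ω₂e^{iθ₂}+r₃ω₃e^{iθ₃}=r₄ω₄e^{iθ₄}.
Eliminating the other unknown: ω₄ = r₂ω₂ sin(θ₂−θ₃) / [r₄ sin(θ₄−θ₃)].
Numerator sine = -0.33874; denominator sine = -0.98714.
Result = 0.0243·4.57·(-0.33874) / (0.0768·(-0.98714)) = +0.49619 rad/s; magnitude 0.49619 rad/s.

0.496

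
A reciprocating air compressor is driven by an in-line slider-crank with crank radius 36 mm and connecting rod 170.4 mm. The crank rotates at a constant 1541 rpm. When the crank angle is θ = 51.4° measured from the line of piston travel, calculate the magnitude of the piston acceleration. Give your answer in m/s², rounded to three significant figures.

ω = 2π·1541/60 = 161.4 rad/s
x(θ) = r cosθ + √(L² − r² sin²θ); with ω constant, a = ω²·d²x/dθ².
d²x/dθ² = −r cosθ − r²(cos2θ)/√u − r⁴ sin²2θ/(4u^{3/2}),  u = L² − r² sin²θ = 0.0282446 m².
Substituting r = 0.036 m, L = 0.1704 m, θ = 51.4°: d²x/dθ² = -0.020835 m.
a = ω²·d²x/dθ² = (161.4)²·(-0.020835) = -542.58 m/s²;  |a| = 542.58 m/s².

543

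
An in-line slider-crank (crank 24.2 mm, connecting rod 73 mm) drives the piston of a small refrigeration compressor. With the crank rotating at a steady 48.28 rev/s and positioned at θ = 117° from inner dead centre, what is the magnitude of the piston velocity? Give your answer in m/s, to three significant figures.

5.51

ω = 2π·48.3 = 303.4 rad/s
For an in-line slider-crank, x = r cosθ + √(L² − r² sin²θ), so v = −rω sinθ·[1 + r cosθ/√(L² − r² sin²θ)].
With r = 0.0242 m, L = 0.073 m, θ = 117°: √(L² − r² sin²θ) = 0.069743 m.
v = −0.0242·303.4·0.89101·[1 + 0.0242·-0.45399/0.069743] = -5.5106 m/s.
|v| = 5.5106 m/s.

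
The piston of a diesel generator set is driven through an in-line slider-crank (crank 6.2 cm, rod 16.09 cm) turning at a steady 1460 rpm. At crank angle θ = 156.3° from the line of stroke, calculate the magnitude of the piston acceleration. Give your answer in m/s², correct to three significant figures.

ω = 2π·1460/60 = 152.9 rad/s
x(θ) = r cosθ + √(L² − r² sin²θ); with ω constant, a = ω²·d²x/dθ².
d²x/dθ² = −r cosθ − r²(cos2θ)/√u − r⁴ sin²2θ/(4u^{3/2}),  u = L² − r² sin²θ = 0.0252678 m².
Substituting r = 0.062 m, L = 0.1609 m, θ = 156.3°: d²x/dθ² = +0.039904 m.
a = ω²·d²x/dθ² = (152.9)²·(+0.039904) = +932.79 m/s²;  |a| = 932.79 m/s².

933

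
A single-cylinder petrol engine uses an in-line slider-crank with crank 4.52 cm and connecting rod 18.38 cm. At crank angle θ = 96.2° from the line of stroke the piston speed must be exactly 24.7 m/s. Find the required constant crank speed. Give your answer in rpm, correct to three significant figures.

5400

For an in-line slider-crank, |v_piston| = rω|sinθ|·[1 + r cosθ/√(L² − r² sin²θ)].
With r = 0.0452 m, L = 0.1838 m, θ = 96.2°: the bracketed kinematic factor |dx/dθ| = 0.043705 m.
ω = v/|dx/dθ| = 24.7/0.043705 = 565.16 rad/s.
N = 60ω/(2π) = 5396.8 rpm.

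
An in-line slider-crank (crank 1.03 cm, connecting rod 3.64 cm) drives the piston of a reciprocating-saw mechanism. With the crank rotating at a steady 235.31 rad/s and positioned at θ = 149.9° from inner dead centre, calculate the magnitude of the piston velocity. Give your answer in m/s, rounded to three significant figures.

ω = 235.3 rad/s
For an in-line slider-crank, x = r cosθ + √(L² − r² sin²θ), so v = −rω sinθ·[1 + r cosθ/√(L² − r² sin²θ)].
With r = 0.0103 m, L = 0.0364 m, θ = 149.9°: √(L² − r² sin²θ) = 0.036032 m.
v = −0.0103·235.3·0.50151·[1 + 0.0103·-0.86515/0.036032] = -0.9149 m/s.
|v| = 0.9149 m/s.

0.915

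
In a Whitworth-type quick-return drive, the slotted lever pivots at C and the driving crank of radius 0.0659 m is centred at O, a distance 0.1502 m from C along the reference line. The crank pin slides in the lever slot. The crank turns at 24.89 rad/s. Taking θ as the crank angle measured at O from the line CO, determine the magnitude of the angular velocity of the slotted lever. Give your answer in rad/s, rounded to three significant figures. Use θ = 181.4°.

19.4

ω = 24.89 rad/s
Crank pin A relative to C: A = (d + r cosθ, r sinθ); lever angle φ = atan2(r sinθ, d + r cosθ).
Differentiating tanφ: φ̇ = rω(d cosθ + r)/(d² + r² + 2dr cosθ).
d² + r² + 2dr cosθ = |CA|² = 0.0071124 m²;  d cosθ + r = -0.084255 m.
|ω_lever| = |0.0659·24.89·-0.084255| / 0.0071124 = 19.431 rad/s.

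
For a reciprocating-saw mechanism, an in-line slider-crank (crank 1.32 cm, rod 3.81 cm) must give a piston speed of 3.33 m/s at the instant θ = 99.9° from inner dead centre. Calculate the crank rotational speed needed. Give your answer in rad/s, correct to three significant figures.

For an in-line slider-crank, |v_piston| = rω|sinθ|·[1 + r cosθ/√(L² − r² sin²θ)].
With r = 0.0132 m, L = 0.0381 m, θ = 99.9°: the bracketed kinematic factor |dx/dθ| = 0.012179 m.
ω = v/|dx/dθ| = 3.33/0.012179 = 273.41 rad/s.

273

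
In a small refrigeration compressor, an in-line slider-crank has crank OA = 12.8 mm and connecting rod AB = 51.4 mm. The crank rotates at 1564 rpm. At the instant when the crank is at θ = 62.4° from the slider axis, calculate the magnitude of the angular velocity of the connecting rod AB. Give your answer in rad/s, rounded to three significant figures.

ω = 163.8 rad/s (converted from 1564 rpm).
The rod makes angle φ with the slider axis where L sinφ = r sinθ; differentiating, L cosφ·φ̇ = r ω cosθ.
L cosφ = √(L² − r² sin²θ) = 0.050133 m.
|ω_rod| = r ω |cosθ| / √(L² − r² sin²θ) = 0.0128·163.8·0.46330/0.050133 = 19.374 rad/s.

19.4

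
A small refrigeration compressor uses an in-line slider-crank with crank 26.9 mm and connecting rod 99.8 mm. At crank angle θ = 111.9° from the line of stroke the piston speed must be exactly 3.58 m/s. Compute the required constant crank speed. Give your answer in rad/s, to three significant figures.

160

For an in-line slider-crank, |v_piston| = rω|sinθ|·[1 + r cosθ/√(L² − r² sin²θ)].
With r = 0.0269 m, L = 0.0998 m, θ = 111.9°: the bracketed kinematic factor |dx/dθ| = 0.022367 m.
ω = v/|dx/dθ| = 3.58/0.022367 = 160.06 rad/s.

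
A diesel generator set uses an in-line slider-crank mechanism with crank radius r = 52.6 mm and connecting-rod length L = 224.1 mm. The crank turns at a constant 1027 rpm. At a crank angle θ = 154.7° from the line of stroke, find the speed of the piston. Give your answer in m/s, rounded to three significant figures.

1.90

ω = 2π·1027/60 = 107.5 rad/s
For an in-line slider-crank, x = r cosθ + √(L² − r² sin²θ), so v = −rω sinθ·[1 + r cosθ/√(L² − r² sin²θ)].
With r = 0.0526 m, L = 0.2241 m, θ = 154.7°: √(L² − r² sin²θ) = 0.22297 m.
v = −0.0526·107.5·0.42736·[1 + 0.0526·-0.90408/0.22297] = -1.9019 m/s.
|v| = 1.9019 m/s.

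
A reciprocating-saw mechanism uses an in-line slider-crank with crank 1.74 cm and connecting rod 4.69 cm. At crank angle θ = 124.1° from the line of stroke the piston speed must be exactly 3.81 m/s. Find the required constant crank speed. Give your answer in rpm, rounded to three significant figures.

For an in-line slider-crank, |v_piston| = rω|sinθ|·[1 + r cosθ/√(L² − r² sin²θ)].
With r = 0.0174 m, L = 0.0469 m, θ = 124.1°: the bracketed kinematic factor |dx/dθ| = 0.011259 m.
ω = v/|dx/dθ| = 3.81/0.011259 = 338.39 rad/s.
N = 60ω/(2π) = 3231.4 rpm.

3230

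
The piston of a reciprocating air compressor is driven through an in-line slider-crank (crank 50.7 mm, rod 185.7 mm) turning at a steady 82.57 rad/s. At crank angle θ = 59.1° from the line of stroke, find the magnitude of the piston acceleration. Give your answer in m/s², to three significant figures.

ω = 82.57 rad/s
x(θ) = r cosθ + √(L² − r² sin²θ); with ω constant, a = ω²·d²x/dθ².
d²x/dθ² = −r cosθ − r²(cos2θ)/√u − r⁴ sin²2θ/(4u^{3/2}),  u = L² − r² sin²θ = 0.0325919 m².
Substituting r = 0.0507 m, L = 0.1857 m, θ = 59.1°: d²x/dθ² = -0.019526 m.
a = ω²·d²x/dθ² = (82.57)²·(-0.019526) = -133.13 m/s²;  |a| = 133.13 m/s².

133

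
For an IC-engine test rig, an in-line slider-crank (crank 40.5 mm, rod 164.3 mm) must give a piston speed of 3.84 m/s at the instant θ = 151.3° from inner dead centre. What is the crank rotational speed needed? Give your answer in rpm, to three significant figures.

2410

For an in-line slider-crank, |v_piston| = rω|sinθ|·[1 + r cosθ/√(L² − r² sin²θ)].
With r = 0.0405 m, L = 0.1643 m, θ = 151.3°: the bracketed kinematic factor |dx/dθ| = 0.015214 m.
ω = v/|dx/dθ| = 3.84/0.015214 = 252.4 rad/s.
N = 60ω/(2π) = 2410.2 rpm.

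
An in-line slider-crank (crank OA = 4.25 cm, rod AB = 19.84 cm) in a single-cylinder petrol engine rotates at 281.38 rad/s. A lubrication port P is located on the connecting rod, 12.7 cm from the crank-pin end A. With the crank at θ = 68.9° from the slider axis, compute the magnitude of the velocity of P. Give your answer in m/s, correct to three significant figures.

ω = 281.4 rad/s.  Crank-pin speed |V_A| = rω = 11.959 m/s, perpendicular to OA.
Rod angle: sinφ = −(r/L) sinθ ⇒ φ = -11.528°; ω_rod = −rω cosθ/√(L²−r²sin²θ) = -22.146 rad/s.
V_P = V_A + ω_rod × AP, with AP = 0.127 m along the rod.
Components: V_Px = −rω sinθ − a·ω_rod·sinφ = -11.719 m/s;  V_Py = rω cosθ + a·ω_rod·cosφ = +1.5493 m/s.
|V_P| = √(V_Px² + V_Py²) = 11.821 m/s.

11.8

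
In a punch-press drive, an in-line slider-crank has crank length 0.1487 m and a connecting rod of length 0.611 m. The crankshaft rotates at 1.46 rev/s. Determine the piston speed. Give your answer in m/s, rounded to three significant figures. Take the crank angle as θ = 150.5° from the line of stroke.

0.528

ω = 2π·1.46 = 9.173 rad/s
For an in-line slider-crank, x = r cosθ + √(L² − r² sin²θ), so v = −rω sinθ·[1 + r cosθ/√(L² − r² sin²θ)].
With r = 0.1487 m, L = 0.611 m, θ = 150.5°: √(L² − r² sin²θ) = 0.6066 m.
v = −0.1487·9.173·0.49242·[1 + 0.1487·-0.87036/0.6066] = -0.5284 m/s.
|v| = 0.5284 m/s.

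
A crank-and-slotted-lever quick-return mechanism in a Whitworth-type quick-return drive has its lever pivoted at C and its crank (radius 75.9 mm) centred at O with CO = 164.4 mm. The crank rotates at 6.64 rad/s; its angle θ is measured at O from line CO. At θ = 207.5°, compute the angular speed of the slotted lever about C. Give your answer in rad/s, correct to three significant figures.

ω = 6.64 rad/s
Crank pin A relative to C: A = (d + r cosθ, r sinθ); lever angle φ = atan2(r sinθ, d + r cosθ).
Differentiating tanφ: φ̇ = rω(d cosθ + r)/(d² + r² + 2dr cosθ).
d² + r² + 2dr cosθ = |CA|² = 0.010652 m²;  d cosθ + r = -0.069925 m.
|ω_lever| = |0.0759·6.64·-0.069925| / 0.010652 = 3.3083 rad/s.

3.31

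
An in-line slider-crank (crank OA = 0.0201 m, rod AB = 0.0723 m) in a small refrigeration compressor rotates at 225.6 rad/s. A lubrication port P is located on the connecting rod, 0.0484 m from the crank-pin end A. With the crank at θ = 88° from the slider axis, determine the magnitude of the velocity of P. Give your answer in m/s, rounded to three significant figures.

ω = 225.6 rad/s.  Crank-pin speed |V_A| = rω = 4.5346 m/s, perpendicular to OA.
Rod angle: sinφ = −(r/L) sinθ ⇒ φ = -16.131°; ω_rod = −rω cosθ/√(L²−r²sin²θ) = -2.2786 rad/s.
V_P = V_A + ω_rod × AP, with AP = 0.0484 m along the rod.
Components: V_Px = −rω sinθ − a·ω_rod·sinφ = -4.5624 m/s;  V_Py = rω cosθ + a·ω_rod·cosφ = +0.052314 m/s.
|V_P| = √(V_Px² + V_Py²) = 4.5627 m/s.

4.56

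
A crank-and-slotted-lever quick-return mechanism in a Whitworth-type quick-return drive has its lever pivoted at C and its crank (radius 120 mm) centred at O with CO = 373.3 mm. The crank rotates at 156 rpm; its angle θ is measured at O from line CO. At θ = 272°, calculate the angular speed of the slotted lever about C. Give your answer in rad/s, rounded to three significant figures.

ω = 16.34 rad/s (from 156 rpm).
Crank pin A relative to C: A = (d + r cosθ, r sinθ); lever angle φ = atan2(r sinθ, d + r cosθ).
Differentiating tanφ: φ̇ = rω(d cosθ + r)/(d² + r² + 2dr cosθ).
d² + r² + 2dr cosθ = |CA|² = 0.15688 m²;  d cosθ + r = +0.13303 m.
|ω_lever| = |0.12·16.34·+0.13303| / 0.15688 = 1.6623 rad/s.

1.66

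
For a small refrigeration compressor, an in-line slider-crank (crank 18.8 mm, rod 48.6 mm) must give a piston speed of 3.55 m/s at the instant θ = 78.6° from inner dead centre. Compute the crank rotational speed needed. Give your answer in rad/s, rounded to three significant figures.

178

For an in-line slider-crank, |v_piston| = rω|sinθ|·[1 + r cosθ/√(L² − r² sin²θ)].
With r = 0.0188 m, L = 0.0486 m, θ = 78.6°: the bracketed kinematic factor |dx/dθ| = 0.019952 m.
ω = v/|dx/dθ| = 3.55/0.019952 = 177.93 rad/s.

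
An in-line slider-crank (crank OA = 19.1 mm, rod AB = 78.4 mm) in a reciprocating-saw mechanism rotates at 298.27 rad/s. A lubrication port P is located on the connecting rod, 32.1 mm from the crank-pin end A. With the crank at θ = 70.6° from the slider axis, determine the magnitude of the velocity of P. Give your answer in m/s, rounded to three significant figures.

5.67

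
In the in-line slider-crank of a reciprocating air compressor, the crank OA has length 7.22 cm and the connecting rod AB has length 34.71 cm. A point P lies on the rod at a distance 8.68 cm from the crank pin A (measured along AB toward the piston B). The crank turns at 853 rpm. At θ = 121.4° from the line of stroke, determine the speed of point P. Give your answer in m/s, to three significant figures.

ω = 89.33 rad/s.  Crank-pin speed |V_A| = rω = 6.4493 m/s, perpendicular to OA.
Rod angle: sinφ = −(r/L) sinθ ⇒ φ = -10.227°; ω_rod = −rω cosθ/√(L²−r²sin²θ) = +9.837 rad/s.
V_P = V_A + ω_rod × AP, with AP = 0.0868 m along the rod.
Components: V_Px = −rω sinθ − a·ω_rod·sinφ = -5.3532 m/s;  V_Py = rω cosθ + a·ω_rod·cosφ = -2.5199 m/s.
|V_P| = √(V_Px² + V_Py²) = 5.9167 m/s.

5.92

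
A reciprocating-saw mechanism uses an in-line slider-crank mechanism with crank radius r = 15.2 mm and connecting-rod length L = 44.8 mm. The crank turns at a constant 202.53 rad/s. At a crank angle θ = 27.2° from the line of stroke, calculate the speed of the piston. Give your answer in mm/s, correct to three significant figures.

ω = 202.5 rad/s
For an in-line slider-crank, x = r cosθ + √(L² − r² sin²θ), so v = −rω sinθ·[1 + r cosθ/√(L² − r² sin²θ)].
With r = 0.0152 m, L = 0.0448 m, θ = 27.2°: √(L² − r² sin²θ) = 0.044258 m.
v = −0.0152·202.5·0.45710·[1 + 0.0152·0.88942/0.044258] = -1.837 m/s.
|v| = 1.837 m/s = 1837 mm/s.

1840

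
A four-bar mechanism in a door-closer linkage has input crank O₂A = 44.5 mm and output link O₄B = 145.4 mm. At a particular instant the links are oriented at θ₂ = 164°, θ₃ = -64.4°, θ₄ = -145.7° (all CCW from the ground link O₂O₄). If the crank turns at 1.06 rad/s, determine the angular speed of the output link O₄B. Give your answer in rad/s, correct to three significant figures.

ω₂ = 1.06 rad/s
Differentiating the loop-closure r₂e^{iθ₂}+r₃e^{iθ₃}=r₁+r₄e^{iθ₄} gives r₂ω₂e^{iθ₂}+r₃ω₃e^{iθ₃}=r₄ω₄e^{iθ₄}.
Eliminating the other unknown: ω₄ = r₂ω₂ sin(θ₂−θ₃) / [r₄ sin(θ₄−θ₃)].
Numerator sine = -0.74780; denominator sine = -0.98849.
Result = 0.0445·1.06·(-0.74780) / (0.1454·(-0.98849)) = +0.24542 rad/s; magnitude 0.24542 rad/s.

0.245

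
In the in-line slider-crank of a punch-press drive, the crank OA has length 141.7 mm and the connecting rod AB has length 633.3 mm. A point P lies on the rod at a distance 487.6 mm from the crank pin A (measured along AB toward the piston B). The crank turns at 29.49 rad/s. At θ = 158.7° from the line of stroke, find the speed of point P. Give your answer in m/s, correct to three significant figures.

ω = 29.49 rad/s.  Crank-pin speed |V_A| = rω = 4.1787 m/s, perpendicular to OA.
Rod angle: sinφ = −(r/L) sinθ ⇒ φ = -4.662°; ω_rod = −rω cosθ/√(L²−r²sin²θ) = +6.168 rad/s.
V_P = V_A + ω_rod × AP, with AP = 0.4876 m along the rod.
Components: V_Px = −rω sinθ − a·ω_rod·sinφ = -1.2735 m/s;  V_Py = rω cosθ + a·ω_rod·cosφ = -0.89571 m/s.
|V_P| = √(V_Px² + V_Py²) = 1.5569 m/s.

1.56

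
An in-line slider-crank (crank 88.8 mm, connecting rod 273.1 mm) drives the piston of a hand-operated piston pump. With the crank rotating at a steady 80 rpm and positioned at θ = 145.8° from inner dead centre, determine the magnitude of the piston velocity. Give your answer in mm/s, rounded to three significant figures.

304

ω = 2π·80/60 = 8.378 rad/s
For an in-line slider-crank, x = r cosθ + √(L² − r² sin²θ), so v = −rω sinθ·[1 + r cosθ/√(L² − r² sin²θ)].
With r = 0.0888 m, L = 0.2731 m, θ = 145.8°: √(L² − r² sin²θ) = 0.2685 m.
v = −0.0888·8.378·0.56208·[1 + 0.0888·-0.82708/0.2685] = -0.30377 m/s.
|v| = 0.30377 m/s = 303.77 mm/s.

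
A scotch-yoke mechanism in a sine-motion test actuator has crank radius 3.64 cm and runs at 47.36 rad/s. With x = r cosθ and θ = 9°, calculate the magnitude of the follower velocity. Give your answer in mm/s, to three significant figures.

270

ω = 47.36 rad/s
x = r cosθ ⇒ ẋ = −rω sinθ.
|v| = rω|sinθ| = 0.0364·47.36·|sin 9°| = 0.26968 m/s = 269.68 mm/s.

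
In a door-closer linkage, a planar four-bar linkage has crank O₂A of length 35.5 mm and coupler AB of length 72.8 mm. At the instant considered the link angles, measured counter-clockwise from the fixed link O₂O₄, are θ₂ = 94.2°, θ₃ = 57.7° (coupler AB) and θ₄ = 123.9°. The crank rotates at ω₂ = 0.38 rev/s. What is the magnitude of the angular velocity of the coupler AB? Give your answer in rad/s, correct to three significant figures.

0.630

ω₂ = 2.388 rad/s (from 0.38 rev/s).
Differentiating the loop-closure r₂e^{iθ₂}+r₃e^{iθ₃}=r₁+r₄e^{iθ₄} gives r₂ω₂e^{iθ₂}+r₃ω₃e^{iθ₃}=r₄ω₄e^{iθ₄}.
Eliminating the other unknown: ω₃ = r₂ω₂ sin(θ₄−θ₂) / [r₃ sin(θ₃−θ₄)].
Numerator sine = +0.49546; denominator sine = -0.91496.
Result = 0.0355·2.388·(+0.49546) / (0.0728·(-0.91496)) = -0.63047 rad/s; magnitude 0.63047 rad/s.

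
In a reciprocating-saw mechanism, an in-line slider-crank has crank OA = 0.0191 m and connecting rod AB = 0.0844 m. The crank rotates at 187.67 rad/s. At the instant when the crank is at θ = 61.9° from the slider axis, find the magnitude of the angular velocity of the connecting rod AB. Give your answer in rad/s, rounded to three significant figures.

ω = 187.7 rad/s
The rod makes angle φ with the slider axis where L sinφ = r sinθ; differentiating, L cosφ·φ̇ = r ω cosθ.
L cosφ = √(L² − r² sin²θ) = 0.082701 m.
|ω_rod| = r ω |cosθ| / √(L² − r² sin²θ) = 0.0191·187.7·0.47101/0.082701 = 20.415 rad/s.

20.4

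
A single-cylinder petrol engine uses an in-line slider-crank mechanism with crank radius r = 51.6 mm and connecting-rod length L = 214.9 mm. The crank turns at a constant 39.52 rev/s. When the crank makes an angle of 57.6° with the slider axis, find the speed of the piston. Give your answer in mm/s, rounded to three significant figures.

12200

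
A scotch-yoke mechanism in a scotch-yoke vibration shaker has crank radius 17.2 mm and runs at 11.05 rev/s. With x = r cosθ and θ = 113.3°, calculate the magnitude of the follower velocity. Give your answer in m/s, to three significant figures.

1.10

ω = 69.43 rad/s (from 11.05 rev/s).
x = r cosθ ⇒ ẋ = −rω sinθ.
|v| = rω|sinθ| = 0.0172·69.43·|sin 113.3°| = 1.0968 m/s.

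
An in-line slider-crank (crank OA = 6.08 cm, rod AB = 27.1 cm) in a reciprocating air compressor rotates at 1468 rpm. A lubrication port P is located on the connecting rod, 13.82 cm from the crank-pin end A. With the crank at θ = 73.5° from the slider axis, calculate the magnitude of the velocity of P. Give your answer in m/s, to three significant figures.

9.35

ω = 153.7 rad/s.  Crank-pin speed |V_A| = rω = 9.3467 m/s, perpendicular to OA.
Rod angle: sinφ = −(r/L) sinθ ⇒ φ = -12.422°; ω_rod = −rω cosθ/√(L²−r²sin²θ) = -10.03 rad/s.
V_P = V_A + ω_rod × AP, with AP = 0.1382 m along the rod.
Components: V_Px = −rω sinθ − a·ω_rod·sinφ = -9.26 m/s;  V_Py = rω cosθ + a·ω_rod·cosφ = +1.3009 m/s.
|V_P| = √(V_Px² + V_Py²) = 9.3509 m/s.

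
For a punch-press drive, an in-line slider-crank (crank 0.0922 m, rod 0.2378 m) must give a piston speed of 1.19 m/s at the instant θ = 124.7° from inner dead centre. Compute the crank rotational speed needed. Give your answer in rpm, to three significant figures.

For an in-line slider-crank, |v_piston| = rω|sinθ|·[1 + r cosθ/√(L² − r² sin²θ)].
With r = 0.0922 m, L = 0.2378 m, θ = 124.7°: the bracketed kinematic factor |dx/dθ| = 0.05815 m.
ω = v/|dx/dθ| = 1.19/0.05815 = 20.464 rad/s.
N = 60ω/(2π) = 195.42 rpm.

195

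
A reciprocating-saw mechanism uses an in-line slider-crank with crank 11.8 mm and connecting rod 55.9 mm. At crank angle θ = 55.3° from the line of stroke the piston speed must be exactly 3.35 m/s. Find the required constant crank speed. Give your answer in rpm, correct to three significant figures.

For an in-line slider-crank, |v_piston| = rω|sinθ|·[1 + r cosθ/√(L² − r² sin²θ)].
With r = 0.0118 m, L = 0.0559 m, θ = 55.3°: the bracketed kinematic factor |dx/dθ| = 0.010885 m.
ω = v/|dx/dθ| = 3.35/0.010885 = 307.76 rad/s.
N = 60ω/(2π) = 2938.9 rpm.

2940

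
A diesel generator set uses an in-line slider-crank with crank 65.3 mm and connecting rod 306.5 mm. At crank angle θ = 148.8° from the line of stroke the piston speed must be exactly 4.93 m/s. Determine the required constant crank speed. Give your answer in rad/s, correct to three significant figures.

For an in-line slider-crank, |v_piston| = rω|sinθ|·[1 + r cosθ/√(L² − r² sin²θ)].
With r = 0.0653 m, L = 0.3065 m, θ = 148.8°: the bracketed kinematic factor |dx/dθ| = 0.027625 m.
ω = v/|dx/dθ| = 4.93/0.027625 = 178.46 rad/s.

178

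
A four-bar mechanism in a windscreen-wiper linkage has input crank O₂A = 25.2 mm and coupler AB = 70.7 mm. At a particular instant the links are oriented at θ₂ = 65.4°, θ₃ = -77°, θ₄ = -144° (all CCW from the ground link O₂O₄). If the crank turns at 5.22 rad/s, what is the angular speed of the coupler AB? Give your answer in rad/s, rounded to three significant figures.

ω₂ = 5.22 rad/s
Differentiating the loop-closure r₂e^{iθ₂}+r₃e^{iθ₃}=r₁+r₄e^{iθ₄} gives r₂ω₂e^{iθ₂}+r₃ω₃e^{iθ₃}=r₄ω₄e^{iθ₄}.
Eliminating the other unknown: ω₃ = r₂ω₂ sin(θ₄−θ₂) / [r₃ sin(θ₃−θ₄)].
Numerator sine = +0.49090; denominator sine = +0.92050.
Result = 0.0252·5.22·(+0.49090) / (0.0707·(+0.92050)) = +0.99225 rad/s; magnitude 0.99225 rad/s.

0.992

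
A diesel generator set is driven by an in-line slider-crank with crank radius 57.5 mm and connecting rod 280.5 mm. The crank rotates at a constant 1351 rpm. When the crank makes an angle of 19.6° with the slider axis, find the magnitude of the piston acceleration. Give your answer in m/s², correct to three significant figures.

1270

ω = 2π·1351/60 = 141.5 rad/s
x(θ) = r cosθ + √(L² − r² sin²θ); with ω constant, a = ω²·d²x/dθ².
d²x/dθ² = −r cosθ − r²(cos2θ)/√u − r⁴ sin²2θ/(4u^{3/2}),  u = L² − r² sin²θ = 0.0783082 m².
Substituting r = 0.0575 m, L = 0.2805 m, θ = 19.6°: d²x/dθ² = -0.063374 m.
a = ω²·d²x/dθ² = (141.5)²·(-0.063374) = -1268.5 m/s²;  |a| = 1268.5 m/s².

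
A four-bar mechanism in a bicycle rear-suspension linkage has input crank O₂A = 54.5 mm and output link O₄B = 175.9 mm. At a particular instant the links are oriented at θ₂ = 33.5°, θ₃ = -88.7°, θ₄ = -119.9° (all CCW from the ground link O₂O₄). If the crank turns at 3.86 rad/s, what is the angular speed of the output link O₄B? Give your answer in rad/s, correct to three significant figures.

1.95

ω₂ = 3.86 rad/s
Differentiating the loop-closure r₂e^{iθ₂}+r₃e^{iθ₃}=r₁+r₄e^{iθ₄} gives r₂ω₂e^{iθ₂}+r₃ω₃e^{iθ₃}=r₄ω₄e^{iθ₄}.
Eliminating the other unknown: ω₄ = r₂ω₂ sin(θ₂−θ₃) / [r₄ sin(θ₄−θ₃)].
Numerator sine = +0.84619; denominator sine = -0.51803.
Result = 0.0545·3.86·(+0.84619) / (0.1759·(-0.51803)) = -1.9536 rad/s; magnitude 1.9536 rad/s.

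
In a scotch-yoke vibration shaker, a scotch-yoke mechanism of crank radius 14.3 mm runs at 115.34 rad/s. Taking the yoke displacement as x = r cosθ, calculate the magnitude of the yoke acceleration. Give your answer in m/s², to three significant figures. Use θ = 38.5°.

ω = 115.3 rad/s
x = r cosθ ⇒ ẍ = −rω² cosθ (ω constant).
|a| = rω²|cosθ| = 0.0143·(115.3)²·|cos 38.5°| = 148.88 m/s².

149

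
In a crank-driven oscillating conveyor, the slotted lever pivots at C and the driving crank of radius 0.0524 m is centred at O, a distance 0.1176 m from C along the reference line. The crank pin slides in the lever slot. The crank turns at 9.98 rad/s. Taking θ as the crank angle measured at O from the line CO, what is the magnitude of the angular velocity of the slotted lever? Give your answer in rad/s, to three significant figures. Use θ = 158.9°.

5.90

ω = 9.98 rad/s
Crank pin A relative to C: A = (d + r cosθ, r sinθ); lever angle φ = atan2(r sinθ, d + r cosθ).
Differentiating tanφ: φ̇ = rω(d cosθ + r)/(d² + r² + 2dr cosθ).
d² + r² + 2dr cosθ = |CA|² = 0.00507735 m²;  d cosθ + r = -0.057315 m.
|ω_lever| = |0.0524·9.98·-0.057315| / 0.00507735 = 5.9033 rad/s.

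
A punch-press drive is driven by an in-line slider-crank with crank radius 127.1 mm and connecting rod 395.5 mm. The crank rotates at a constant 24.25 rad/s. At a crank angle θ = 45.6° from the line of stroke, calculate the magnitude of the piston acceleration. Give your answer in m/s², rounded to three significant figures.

ω = 24.25 rad/s
x(θ) = r cosθ + √(L² − r² sin²θ); with ω constant, a = ω²·d²x/dθ².
d²x/dθ² = −r cosθ − r²(cos2θ)/√u − r⁴ sin²2θ/(4u^{3/2}),  u = L² − r² sin²θ = 0.148174 m².
Substituting r = 0.1271 m, L = 0.3955 m, θ = 45.6°: d²x/dθ² = -0.089192 m.
a = ω²·d²x/dθ² = (24.25)²·(-0.089192) = -52.45 m/s²;  |a| = 52.45 m/s².

52.5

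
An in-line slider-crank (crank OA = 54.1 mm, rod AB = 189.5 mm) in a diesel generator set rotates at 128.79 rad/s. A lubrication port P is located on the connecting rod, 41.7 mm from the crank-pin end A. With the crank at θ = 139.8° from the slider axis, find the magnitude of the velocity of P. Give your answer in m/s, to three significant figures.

5.96

ω = 128.8 rad/s.  Crank-pin speed |V_A| = rω = 6.9675 m/s, perpendicular to OA.
Rod angle: sinφ = −(r/L) sinθ ⇒ φ = -10.619°; ω_rod = −rω cosθ/√(L²−r²sin²θ) = +28.573 rad/s.
V_P = V_A + ω_rod × AP, with AP = 0.0417 m along the rod.
Components: V_Px = −rω sinθ − a·ω_rod·sinφ = -4.2777 m/s;  V_Py = rω cosθ + a·ω_rod·cosφ = -4.1507 m/s.
|V_P| = √(V_Px² + V_Py²) = 5.9605 m/s.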